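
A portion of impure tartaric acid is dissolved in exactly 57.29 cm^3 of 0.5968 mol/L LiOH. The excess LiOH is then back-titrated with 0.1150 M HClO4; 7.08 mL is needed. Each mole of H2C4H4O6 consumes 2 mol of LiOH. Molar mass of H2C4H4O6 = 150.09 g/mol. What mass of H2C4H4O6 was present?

Total n(LiOH) added = 0.5968 x 0.05729 = 0.03419 mol.
n(HClO4) used = 0.1150 x 0.007080 = 0.0008142 mol, which equals the excess n(LiOH).
So n(LiOH) consumed by the sample = 0.03419 - 0.0008142 = 0.03338 mol.
n(H2C4H4O6) = 0.03338 / 2 = 0.01669 mol.
mass = 0.01669 mol x 150.09 g/mol = 2.50 g.

2.50 g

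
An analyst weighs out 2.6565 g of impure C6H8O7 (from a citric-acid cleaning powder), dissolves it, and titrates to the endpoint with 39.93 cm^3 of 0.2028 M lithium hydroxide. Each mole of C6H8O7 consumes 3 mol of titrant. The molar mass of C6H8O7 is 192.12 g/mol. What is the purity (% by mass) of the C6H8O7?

19.5%

n(LiOH) = 0.2028 x 0.03993 = 0.008098 mol.
n(C6H8O7) = 0.008098 / 3 = 0.002699 mol.
mass of C6H8O7 = 0.002699 x 192.12 = 0.5186 g.
% purity = 0.5186 / 2.6565 x 100 = 19.5%.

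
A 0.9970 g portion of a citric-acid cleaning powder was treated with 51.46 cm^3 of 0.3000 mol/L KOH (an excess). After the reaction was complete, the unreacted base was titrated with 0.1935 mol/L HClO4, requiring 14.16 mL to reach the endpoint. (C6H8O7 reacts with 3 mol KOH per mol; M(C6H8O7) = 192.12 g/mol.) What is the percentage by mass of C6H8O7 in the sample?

Total n(KOH) added = 0.3000 x 0.05146 = 0.01544 mol.
n(HClO4) used = 0.1935 x 0.01416 = 0.002740 mol, which equals the excess n(KOH).
So n(KOH) consumed by the sample = 0.01544 - 0.002740 = 0.01270 mol.
n(C6H8O7) = 0.01270 / 3 = 0.004233 mol.
mass C6H8O7 = 0.004233 x 192.12 = 0.8132 g, so %C6H8O7 = 0.8132/0.9970 x 100 = 81.6%.

81.6%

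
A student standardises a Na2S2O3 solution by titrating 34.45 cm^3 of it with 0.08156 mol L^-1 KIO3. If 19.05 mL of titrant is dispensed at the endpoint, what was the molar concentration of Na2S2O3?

0.271 M

n(KIO3) = 0.08156 x 0.01905 = 0.001554 mol.
From the balanced equation, 1 mol KIO3 reacts with 6 mol Na2S2O3, so n(Na2S2O3) = 0.001554 x 6/1 = 0.009322 mol.
[Na2S2O3] = 0.009322 / 0.03445 L = 0.271 M.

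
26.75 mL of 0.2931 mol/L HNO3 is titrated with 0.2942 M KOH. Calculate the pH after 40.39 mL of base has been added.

n(acid) = 0.2931 x 0.02675 = 0.007840 mol; n(KOH) added = 0.2942 x 0.04039 = 0.01188 mol.
Base is in excess by 0.01188 - 0.007840 = 0.004042 mol in a total volume of 0.06714 L.
[OH^-] = 0.004042/0.06714 = 0.06021 M, so pOH = 1.22 and pH = 14.00 - 1.22 = 12.78.

12.78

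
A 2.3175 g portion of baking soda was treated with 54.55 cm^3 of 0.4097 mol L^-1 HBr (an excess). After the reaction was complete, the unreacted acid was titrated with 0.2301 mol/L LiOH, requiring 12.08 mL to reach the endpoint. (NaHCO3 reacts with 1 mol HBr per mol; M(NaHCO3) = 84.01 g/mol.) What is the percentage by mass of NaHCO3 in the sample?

70.9%

Total n(HBr) added = 0.4097 x 0.05455 = 0.02235 mol.
n(LiOH) used = 0.2301 x 0.01208 = 0.002780 mol, which equals the excess n(HBr).
So n(HBr) consumed by the sample = 0.02235 - 0.002780 = 0.01957 mol.
n(NaHCO3) = 0.01957 / 1 = 0.01957 mol.
mass NaHCO3 = 0.01957 x 84.01 = 1.644 g, so %NaHCO3 = 1.644/2.3175 x 100 = 70.9%.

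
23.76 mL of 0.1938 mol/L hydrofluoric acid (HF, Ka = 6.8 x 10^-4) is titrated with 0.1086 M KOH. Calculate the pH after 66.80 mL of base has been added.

n(acid) = 0.1938 x 0.02376 = 0.004605 mol; n(KOH) added = 0.1086 x 0.06680 = 0.007254 mol.
Base is in excess by 0.007254 - 0.004605 = 0.002650 mol in a total volume of 0.09056 L.
[OH^-] = 0.002650/0.09056 = 0.02926 M, so pOH = 1.53 and pH = 14.00 - 1.53 = 12.47.

12.47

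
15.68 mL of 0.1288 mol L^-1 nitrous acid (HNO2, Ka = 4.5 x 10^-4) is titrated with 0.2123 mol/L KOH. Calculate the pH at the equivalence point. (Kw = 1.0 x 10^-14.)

n(HNO2) = 0.1288 x 0.01568 = 0.002020 mol; V(KOH) at equivalence = 0.002020/0.2123 = 0.009513 L.
At equivalence all the acid is converted to NO2-; total volume = 0.01568 + 0.009513 = 0.02519 L, so [NO2-] = 0.002020/0.02519 = 0.08016 M.
Kb = Kw/Ka = 1.0e-14 / 4.5 x 10^-4 = 2.22e-11.
[OH^-] = sqrt(Kb x [NO2-]) = sqrt(2.22e-11 x 0.08016) = 1.33e-6 M.
pOH = 5.87, so pH = 14.00 - 5.87 = 8.13.

8.13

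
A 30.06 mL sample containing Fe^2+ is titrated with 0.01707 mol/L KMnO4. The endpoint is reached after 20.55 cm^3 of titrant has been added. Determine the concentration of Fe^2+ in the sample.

0.0583 M

n(KMnO4) = 0.01707 x 0.02055 = 0.0003508 mol.
From the balanced equation, 1 mol KMnO4 reacts with 5 mol Fe^2+, so n(Fe^2+) = 0.0003508 x 5/1 = 0.001754 mol.
[Fe^2+] = 0.001754 / 0.03006 L = 0.0583 M.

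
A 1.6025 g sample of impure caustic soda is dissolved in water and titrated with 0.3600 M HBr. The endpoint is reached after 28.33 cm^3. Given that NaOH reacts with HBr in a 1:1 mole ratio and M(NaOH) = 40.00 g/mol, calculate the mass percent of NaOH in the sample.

25.5%

n(HBr) = 0.3600 x 0.02833 = 0.01020 mol.
n(NaOH) = 0.01020 / 1 = 0.01020 mol.
mass of NaOH = 0.01020 x 40.00 = 0.4080 g.
% purity = 0.4080 / 1.6025 x 100 = 25.5%.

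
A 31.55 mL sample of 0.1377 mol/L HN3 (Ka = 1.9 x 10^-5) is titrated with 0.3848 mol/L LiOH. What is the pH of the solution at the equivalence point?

n(HN3) = 0.1377 x 0.03155 = 0.004344 mol; V(LiOH) at equivalence = 0.004344/0.3848 = 0.01129 L.
At equivalence all the acid is converted to N3-; total volume = 0.03155 + 0.01129 = 0.04284 L, so [N3-] = 0.004344/0.04284 = 0.1014 M.
Kb = Kw/Ka = 1.0e-14 / 1.9 x 10^-5 = 5.26e-10.
[OH^-] = sqrt(Kb x [N3-]) = sqrt(5.26e-10 x 0.1014) = 7.31e-6 M.
pOH = 5.14, so pH = 14.00 - 5.14 = 8.86.

8.86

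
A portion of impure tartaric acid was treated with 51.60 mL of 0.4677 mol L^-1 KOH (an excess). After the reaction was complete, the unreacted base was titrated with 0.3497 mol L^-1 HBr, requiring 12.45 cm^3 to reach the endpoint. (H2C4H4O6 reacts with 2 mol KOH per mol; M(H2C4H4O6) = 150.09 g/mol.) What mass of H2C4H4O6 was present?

Total n(KOH) added = 0.4677 x 0.05160 = 0.02413 mol.
n(HBr) used = 0.3497 x 0.01245 = 0.004354 mol, which equals the excess n(KOH).
So n(KOH) consumed by the sample = 0.02413 - 0.004354 = 0.01978 mol.
n(H2C4H4O6) = 0.01978 / 2 = 0.009890 mol.
mass = 0.009890 mol x 150.09 g/mol = 1.48 g.

1.48 g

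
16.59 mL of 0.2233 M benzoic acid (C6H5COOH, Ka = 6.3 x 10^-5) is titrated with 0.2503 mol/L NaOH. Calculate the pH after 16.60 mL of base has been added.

n(acid) = 0.2233 x 0.01659 = 0.003705 mol; n(NaOH) added = 0.2503 x 0.01660 = 0.004155 mol.
Base is in excess by 0.004155 - 0.003705 = 0.0004504 mol in a total volume of 0.03319 L.
[OH^-] = 0.0004504/0.03319 = 0.01357 M, so pOH = 1.87 and pH = 14.00 - 1.87 = 12.13.

12.13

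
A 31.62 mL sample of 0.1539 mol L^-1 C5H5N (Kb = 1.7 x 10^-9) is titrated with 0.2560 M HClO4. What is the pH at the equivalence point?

3.12

n(C5H5N) = 0.1539 x 0.03162 = 0.004866 mol; V(HClO4) at equivalence = 0.004866/0.2560 = 0.01901 L.
At equivalence the base is fully converted to C5H5NH+; total volume = 0.05063 L, so [C5H5NH+] = 0.004866/0.05063 = 0.09612 M.
Ka(C5H5NH+) = Kw/Kb = 1.0e-14 / 1.7 x 10^-9 = 5.88e-6.
[H^+] = sqrt(Ka x [C5H5NH+]) = sqrt(5.88e-6 x 0.09612) = 0.000752 M.
pH = -log(0.000752) = 3.12.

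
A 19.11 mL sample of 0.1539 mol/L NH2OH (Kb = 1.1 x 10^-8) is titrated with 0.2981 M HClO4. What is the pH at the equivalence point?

n(NH2OH) = 0.1539 x 0.01911 = 0.002941 mol; V(HClO4) at equivalence = 0.002941/0.2981 = 0.009866 L.
At equivalence the base is fully converted to NH3OH+; total volume = 0.02898 L, so [NH3OH+] = 0.002941/0.02898 = 0.1015 M.
Ka(NH3OH+) = Kw/Kb = 1.0e-14 / 1.1 x 10^-8 = 9.09e-7.
[H^+] = sqrt(Ka x [NH3OH+]) = sqrt(9.09e-7 x 0.1015) = 0.000304 M.
pH = -log(0.000304) = 3.52.

3.52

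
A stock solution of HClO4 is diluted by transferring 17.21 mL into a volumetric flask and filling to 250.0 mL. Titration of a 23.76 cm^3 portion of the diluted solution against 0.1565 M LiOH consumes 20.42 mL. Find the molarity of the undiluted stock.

1.95 M

n(LiOH) = 0.1565 x 0.02042 = 0.003196 mol.
n(HClO4) in the aliquot = 0.003196 mol.
[diluted HClO4] = 0.003196 / 0.02376 = 0.1345 M.
Dilution factor = 250.0/17.21 = 14.53, so [stock] = 0.1345 x 14.53 = 1.95 M.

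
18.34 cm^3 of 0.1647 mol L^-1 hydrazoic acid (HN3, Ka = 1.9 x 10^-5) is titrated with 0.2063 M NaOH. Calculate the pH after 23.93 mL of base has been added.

12.66

n(acid) = 0.1647 x 0.01834 = 0.003021 mol; n(NaOH) added = 0.2063 x 0.02393 = 0.004937 mol.
Base is in excess by 0.004937 - 0.003021 = 0.001916 mol in a total volume of 0.04227 L.
[OH^-] = 0.001916/0.04227 = 0.04533 M, so pOH = 1.34 and pH = 14.00 - 1.34 = 12.66.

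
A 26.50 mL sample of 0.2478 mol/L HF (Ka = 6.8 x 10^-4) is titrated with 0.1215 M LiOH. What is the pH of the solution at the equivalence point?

8.04

n(HF) = 0.2478 x 0.02650 = 0.006567 mol; V(LiOH) at equivalence = 0.006567/0.1215 = 0.05405 L.
At equivalence all the acid is converted to F-; total volume = 0.02650 + 0.05405 = 0.08055 L, so [F-] = 0.006567/0.08055 = 0.08153 M.
Kb = Kw/Ka = 1.0e-14 / 6.8 x 10^-4 = 1.47e-11.
[OH^-] = sqrt(Kb x [F-]) = sqrt(1.47e-11 x 0.08153) = 1.09e-6 M.
pOH = 5.96, so pH = 14.00 - 5.96 = 8.04.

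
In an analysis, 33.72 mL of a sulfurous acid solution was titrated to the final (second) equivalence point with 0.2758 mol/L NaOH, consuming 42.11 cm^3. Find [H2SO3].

0.172 M

n(NaOH) = 0.2758 x 0.04211 = 0.01161 mol.
At the final (second) equivalence point, 2 mol OH^- react per mol H2SO3, so n(H2SO3) = 0.01161 / 2 = 0.005807 mol.
[H2SO3] = 0.005807 / 0.03372 L = 0.172 M.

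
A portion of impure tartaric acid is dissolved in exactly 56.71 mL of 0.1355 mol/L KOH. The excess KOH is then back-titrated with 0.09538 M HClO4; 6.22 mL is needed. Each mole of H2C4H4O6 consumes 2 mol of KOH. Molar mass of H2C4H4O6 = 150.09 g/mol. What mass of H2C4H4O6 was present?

0.532 g

Total n(KOH) added = 0.1355 x 0.05671 = 0.007684 mol.
n(HClO4) used = 0.09538 x 0.006220 = 0.0005933 mol, which equals the excess n(KOH).
So n(KOH) consumed by the sample = 0.007684 - 0.0005933 = 0.007091 mol.
n(H2C4H4O6) = 0.007091 / 2 = 0.003545 mol.
mass = 0.003545 mol x 150.09 g/mol = 0.532 g.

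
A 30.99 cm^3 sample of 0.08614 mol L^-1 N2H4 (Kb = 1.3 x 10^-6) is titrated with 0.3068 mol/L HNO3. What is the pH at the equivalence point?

n(N2H4) = 0.08614 x 0.03099 = 0.002669 mol; V(HNO3) at equivalence = 0.002669/0.3068 = 0.008701 L.
At equivalence the base is fully converted to N2H5+; total volume = 0.03969 L, so [N2H5+] = 0.002669/0.03969 = 0.06726 M.
Ka(N2H5+) = Kw/Kb = 1.0e-14 / 1.3 x 10^-6 = 7.69e-9.
[H^+] = sqrt(Ka x [N2H5+]) = sqrt(7.69e-9 x 0.06726) = 2.27e-5 M.
pH = -log(2.27e-5) = 4.64.

4.64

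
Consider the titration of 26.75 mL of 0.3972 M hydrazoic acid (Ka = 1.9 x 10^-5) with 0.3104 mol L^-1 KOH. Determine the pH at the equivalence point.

n(HN3) = 0.3972 x 0.02675 = 0.01063 mol; V(KOH) at equivalence = 0.01063/0.3104 = 0.03423 L.
At equivalence all the acid is converted to N3-; total volume = 0.02675 + 0.03423 = 0.06098 L, so [N3-] = 0.01063/0.06098 = 0.1742 M.
Kb = Kw/Ka = 1.0e-14 / 1.9 x 10^-5 = 5.26e-10.
[OH^-] = sqrt(Kb x [N3-]) = sqrt(5.26e-10 x 0.1742) = 9.58e-6 M.
pOH = 5.02, so pH = 14.00 - 5.02 = 8.98.

8.98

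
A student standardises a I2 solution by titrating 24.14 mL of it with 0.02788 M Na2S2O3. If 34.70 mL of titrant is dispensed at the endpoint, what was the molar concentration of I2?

n(Na2S2O3) = 0.02788 x 0.03470 = 0.0009674 mol.
From the balanced equation, 2 mol Na2S2O3 reacts with 1 mol I2, so n(I2) = 0.0009674 x 1/2 = 0.0004837 mol.
[I2] = 0.0004837 / 0.02414 L = 0.0200 M.

0.0200 M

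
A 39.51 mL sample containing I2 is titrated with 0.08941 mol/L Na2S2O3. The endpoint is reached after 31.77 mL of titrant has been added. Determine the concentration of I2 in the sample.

0.0359 M

n(Na2S2O3) = 0.08941 x 0.03177 = 0.002841 mol.
From the balanced equation, 2 mol Na2S2O3 reacts with 1 mol I2, so n(I2) = 0.002841 x 1/2 = 0.001420 mol.
[I2] = 0.001420 / 0.03951 L = 0.0359 M.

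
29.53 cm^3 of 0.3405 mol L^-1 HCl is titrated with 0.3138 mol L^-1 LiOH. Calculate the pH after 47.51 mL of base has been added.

12.80

n(acid) = 0.3405 x 0.02953 = 0.01005 mol; n(LiOH) added = 0.3138 x 0.04751 = 0.01491 mol.
Base is in excess by 0.01491 - 0.01005 = 0.004854 mol in a total volume of 0.07704 L.
[OH^-] = 0.004854/0.07704 = 0.06300 M, so pOH = 1.20 and pH = 14.00 - 1.20 = 12.80.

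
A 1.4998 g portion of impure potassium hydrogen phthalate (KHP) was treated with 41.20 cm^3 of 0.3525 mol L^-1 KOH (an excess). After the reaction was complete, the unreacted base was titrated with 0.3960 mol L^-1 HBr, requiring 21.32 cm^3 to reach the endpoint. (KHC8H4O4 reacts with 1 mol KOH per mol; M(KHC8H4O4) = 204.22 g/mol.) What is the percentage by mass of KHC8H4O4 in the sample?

82.8%

Total n(KOH) added = 0.3525 x 0.04120 = 0.01452 mol.
n(HBr) used = 0.3960 x 0.02132 = 0.008443 mol, which equals the excess n(KOH).
So n(KOH) consumed by the sample = 0.01452 - 0.008443 = 0.006080 mol.
n(KHC8H4O4) = 0.006080 / 1 = 0.006080 mol.
mass KHC8H4O4 = 0.006080 x 204.22 = 1.242 g, so %KHC8H4O4 = 1.242/1.4998 x 100 = 82.8%.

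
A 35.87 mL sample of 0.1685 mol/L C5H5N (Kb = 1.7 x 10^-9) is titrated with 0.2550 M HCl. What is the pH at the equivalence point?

3.11

n(C5H5N) = 0.1685 x 0.03587 = 0.006044 mol; V(HCl) at equivalence = 0.006044/0.2550 = 0.02370 L.
At equivalence the base is fully converted to C5H5NH+; total volume = 0.05957 L, so [C5H5NH+] = 0.006044/0.05957 = 0.1015 M.
Ka(C5H5NH+) = Kw/Kb = 1.0e-14 / 1.7 x 10^-9 = 5.88e-6.
[H^+] = sqrt(Ka x [C5H5NH+]) = sqrt(5.88e-6 x 0.1015) = 0.000773 M.
pH = -log(0.000773) = 3.11.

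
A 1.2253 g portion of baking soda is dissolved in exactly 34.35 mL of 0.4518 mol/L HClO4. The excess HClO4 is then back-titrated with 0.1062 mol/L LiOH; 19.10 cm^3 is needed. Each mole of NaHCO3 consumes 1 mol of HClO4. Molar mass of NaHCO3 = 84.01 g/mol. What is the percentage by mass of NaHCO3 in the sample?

Total n(HClO4) added = 0.4518 x 0.03435 = 0.01552 mol.
n(LiOH) used = 0.1062 x 0.01910 = 0.002028 mol, which equals the excess n(HClO4).
So n(HClO4) consumed by the sample = 0.01552 - 0.002028 = 0.01349 mol.
n(NaHCO3) = 0.01349 / 1 = 0.01349 mol.
mass NaHCO3 = 0.01349 x 84.01 = 1.133 g, so %NaHCO3 = 1.133/1.2253 x 100 = 92.5%.

92.5%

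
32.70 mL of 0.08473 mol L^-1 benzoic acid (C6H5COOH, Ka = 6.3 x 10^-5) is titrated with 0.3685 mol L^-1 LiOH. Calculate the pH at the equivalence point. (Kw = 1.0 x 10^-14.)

8.52

n(C6H5COOH) = 0.08473 x 0.03270 = 0.002771 mol; V(LiOH) at equivalence = 0.002771/0.3685 = 0.007519 L.
At equivalence all the acid is converted to C6H5COO-; total volume = 0.03270 + 0.007519 = 0.04022 L, so [C6H5COO-] = 0.002771/0.04022 = 0.06889 M.
Kb = Kw/Ka = 1.0e-14 / 6.3 x 10^-5 = 1.59e-10.
[OH^-] = sqrt(Kb x [C6H5COO-]) = sqrt(1.59e-10 x 0.06889) = 3.31e-6 M.
pOH = 5.48, so pH = 14.00 - 5.48 = 8.52.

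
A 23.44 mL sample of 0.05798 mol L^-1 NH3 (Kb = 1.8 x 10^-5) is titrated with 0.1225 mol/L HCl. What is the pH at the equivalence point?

5.33

n(NH3) = 0.05798 x 0.02344 = 0.001359 mol; V(HCl) at equivalence = 0.001359/0.1225 = 0.01109 L.
At equivalence the base is fully converted to NH4+; total volume = 0.03453 L, so [NH4+] = 0.001359/0.03453 = 0.03935 M.
Ka(NH4+) = Kw/Kb = 1.0e-14 / 1.8 x 10^-5 = 5.56e-10.
[H^+] = sqrt(Ka x [NH4+]) = sqrt(5.56e-10 x 0.03935) = 4.68e-6 M.
pH = -log(4.68e-6) = 5.33.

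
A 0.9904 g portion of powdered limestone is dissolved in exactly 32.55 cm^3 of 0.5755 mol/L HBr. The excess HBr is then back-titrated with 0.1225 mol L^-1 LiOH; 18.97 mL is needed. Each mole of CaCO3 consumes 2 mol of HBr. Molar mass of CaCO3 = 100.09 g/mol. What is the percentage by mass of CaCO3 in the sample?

82.9%

Total n(HBr) added = 0.5755 x 0.03255 = 0.01873 mol.
n(LiOH) used = 0.1225 x 0.01897 = 0.002324 mol, which equals the excess n(HBr).
So n(HBr) consumed by the sample = 0.01873 - 0.002324 = 0.01641 mol.
n(CaCO3) = 0.01641 / 2 = 0.008204 mol.
mass CaCO3 = 0.008204 x 100.09 = 0.8212 g, so %CaCO3 = 0.8212/0.9904 x 100 = 82.9%.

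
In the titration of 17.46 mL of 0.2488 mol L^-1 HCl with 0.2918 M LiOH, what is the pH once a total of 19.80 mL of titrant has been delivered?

12.59

n(acid) = 0.2488 x 0.01746 = 0.004344 mol; n(LiOH) added = 0.2918 x 0.01980 = 0.005778 mol.
Base is in excess by 0.005778 - 0.004344 = 0.001434 mol in a total volume of 0.03726 L.
[OH^-] = 0.001434/0.03726 = 0.03848 M, so pOH = 1.41 and pH = 14.00 - 1.41 = 12.59.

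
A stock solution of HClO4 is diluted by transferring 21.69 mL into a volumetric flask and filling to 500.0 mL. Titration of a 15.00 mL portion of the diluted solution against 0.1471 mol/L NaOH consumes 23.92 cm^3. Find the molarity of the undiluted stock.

n(NaOH) = 0.1471 x 0.02392 = 0.003519 mol.
n(HClO4) in the aliquot = 0.003519 mol.
[diluted HClO4] = 0.003519 / 0.01500 = 0.2346 M.
Dilution factor = 500.0/21.69 = 23.05, so [stock] = 0.2346 x 23.05 = 5.41 M.

5.41 M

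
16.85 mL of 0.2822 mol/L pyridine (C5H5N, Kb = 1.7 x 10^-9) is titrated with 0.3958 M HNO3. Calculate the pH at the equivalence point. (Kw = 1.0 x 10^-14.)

n(C5H5N) = 0.2822 x 0.01685 = 0.004755 mol; V(HNO3) at equivalence = 0.004755/0.3958 = 0.01201 L.
At equivalence the base is fully converted to C5H5NH+; total volume = 0.02886 L, so [C5H5NH+] = 0.004755/0.02886 = 0.1647 M.
Ka(C5H5NH+) = Kw/Kb = 1.0e-14 / 1.7 x 10^-9 = 5.88e-6.
[H^+] = sqrt(Ka x [C5H5NH+]) = sqrt(5.88e-6 x 0.1647) = 0.000984 M.
pH = -log(0.000984) = 3.01.

3.01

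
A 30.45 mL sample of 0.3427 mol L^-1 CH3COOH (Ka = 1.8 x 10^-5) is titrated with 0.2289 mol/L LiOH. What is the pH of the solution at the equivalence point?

8.94

n(CH3COOH) = 0.3427 x 0.03045 = 0.01044 mol; V(LiOH) at equivalence = 0.01044/0.2289 = 0.04559 L.
At equivalence all the acid is converted to CH3COO-; total volume = 0.03045 + 0.04559 = 0.07604 L, so [CH3COO-] = 0.01044/0.07604 = 0.1372 M.
Kb = Kw/Ka = 1.0e-14 / 1.8 x 10^-5 = 5.56e-10.
[OH^-] = sqrt(Kb x [CH3COO-]) = sqrt(5.56e-10 x 0.1372) = 8.73e-6 M.
pOH = 5.06, so pH = 14.00 - 5.06 = 8.94.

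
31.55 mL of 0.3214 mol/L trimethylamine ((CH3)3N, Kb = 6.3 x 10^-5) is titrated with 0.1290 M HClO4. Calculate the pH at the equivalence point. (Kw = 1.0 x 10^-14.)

n((CH3)3N) = 0.3214 x 0.03155 = 0.01014 mol; V(HClO4) at equivalence = 0.01014/0.1290 = 0.07861 L.
At equivalence the base is fully converted to (CH3)3NH+; total volume = 0.1102 L, so [(CH3)3NH+] = 0.01014/0.1102 = 0.09205 M.
Ka((CH3)3NH+) = Kw/Kb = 1.0e-14 / 6.3 x 10^-5 = 1.59e-10.
[H^+] = sqrt(Ka x [(CH3)3NH+]) = sqrt(1.59e-10 x 0.09205) = 3.82e-6 M.
pH = -log(3.82e-6) = 5.42.

5.42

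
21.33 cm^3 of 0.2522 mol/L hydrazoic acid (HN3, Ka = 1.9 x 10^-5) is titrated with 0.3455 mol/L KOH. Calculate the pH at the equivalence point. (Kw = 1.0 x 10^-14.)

n(HN3) = 0.2522 x 0.02133 = 0.005379 mol; V(KOH) at equivalence = 0.005379/0.3455 = 0.01557 L.
At equivalence all the acid is converted to N3-; total volume = 0.02133 + 0.01557 = 0.03690 L, so [N3-] = 0.005379/0.03690 = 0.1458 M.
Kb = Kw/Ka = 1.0e-14 / 1.9 x 10^-5 = 5.26e-10.
[OH^-] = sqrt(Kb x [N3-]) = sqrt(5.26e-10 x 0.1458) = 8.76e-6 M.
pOH = 5.06, so pH = 14.00 - 5.06 = 8.94.

8.94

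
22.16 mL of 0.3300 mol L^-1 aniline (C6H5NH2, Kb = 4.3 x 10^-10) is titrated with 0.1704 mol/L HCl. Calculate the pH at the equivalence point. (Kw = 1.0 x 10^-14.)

n(C6H5NH2) = 0.3300 x 0.02216 = 0.007313 mol; V(HCl) at equivalence = 0.007313/0.1704 = 0.04292 L.
At equivalence the base is fully converted to C6H5NH3+; total volume = 0.06508 L, so [C6H5NH3+] = 0.007313/0.06508 = 0.1124 M.
Ka(C6H5NH3+) = Kw/Kb = 1.0e-14 / 4.3 x 10^-10 = 2.33e-5.
[H^+] = sqrt(Ka x [C6H5NH3+]) = sqrt(2.33e-5 x 0.1124) = 0.00162 M.
pH = -log(0.00162) = 2.79.

2.79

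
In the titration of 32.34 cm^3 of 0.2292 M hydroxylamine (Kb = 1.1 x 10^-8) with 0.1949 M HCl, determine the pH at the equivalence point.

n(NH2OH) = 0.2292 x 0.03234 = 0.007412 mol; V(HCl) at equivalence = 0.007412/0.1949 = 0.03803 L.
At equivalence the base is fully converted to NH3OH+; total volume = 0.07037 L, so [NH3OH+] = 0.007412/0.07037 = 0.1053 M.
Ka(NH3OH+) = Kw/Kb = 1.0e-14 / 1.1 x 10^-8 = 9.09e-7.
[H^+] = sqrt(Ka x [NH3OH+]) = sqrt(9.09e-7 x 0.1053) = 0.000309 M.
pH = -log(0.000309) = 3.51.

3.51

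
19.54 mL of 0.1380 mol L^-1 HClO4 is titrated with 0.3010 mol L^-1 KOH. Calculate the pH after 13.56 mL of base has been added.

n(acid) = 0.1380 x 0.01954 = 0.002697 mol; n(KOH) added = 0.3010 x 0.01356 = 0.004082 mol.
Base is in excess by 0.004082 - 0.002697 = 0.001385 mol in a total volume of 0.03310 L.
[OH^-] = 0.001385/0.03310 = 0.04184 M, so pOH = 1.38 and pH = 14.00 - 1.38 = 12.62.

12.62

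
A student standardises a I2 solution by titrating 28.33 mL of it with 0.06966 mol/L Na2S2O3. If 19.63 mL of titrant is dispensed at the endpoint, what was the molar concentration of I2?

0.0241 M

n(Na2S2O3) = 0.06966 x 0.01963 = 0.001367 mol.
From the balanced equation, 2 mol Na2S2O3 reacts with 1 mol I2, so n(I2) = 0.001367 x 1/2 = 0.0006837 mol.
[I2] = 0.0006837 / 0.02833 L = 0.0241 M.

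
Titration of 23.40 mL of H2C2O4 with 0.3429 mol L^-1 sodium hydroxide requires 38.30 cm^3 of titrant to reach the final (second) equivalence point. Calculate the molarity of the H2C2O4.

0.281 M

n(NaOH) = 0.3429 x 0.03830 = 0.01313 mol.
At the final (second) equivalence point, 2 mol OH^- react per mol H2C2O4, so n(H2C2O4) = 0.01313 / 2 = 0.006567 mol.
[H2C2O4] = 0.006567 / 0.02340 L = 0.281 M.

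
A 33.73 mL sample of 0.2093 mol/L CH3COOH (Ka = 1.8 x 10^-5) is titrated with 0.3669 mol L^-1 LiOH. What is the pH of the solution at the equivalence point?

n(CH3COOH) = 0.2093 x 0.03373 = 0.007060 mol; V(LiOH) at equivalence = 0.007060/0.3669 = 0.01924 L.
At equivalence all the acid is converted to CH3COO-; total volume = 0.03373 + 0.01924 = 0.05297 L, so [CH3COO-] = 0.007060/0.05297 = 0.1333 M.
Kb = Kw/Ka = 1.0e-14 / 1.8 x 10^-5 = 5.56e-10.
[OH^-] = sqrt(Kb x [CH3COO-]) = sqrt(5.56e-10 x 0.1333) = 8.60e-6 M.
pOH = 5.07, so pH = 14.00 - 5.07 = 8.93.

8.93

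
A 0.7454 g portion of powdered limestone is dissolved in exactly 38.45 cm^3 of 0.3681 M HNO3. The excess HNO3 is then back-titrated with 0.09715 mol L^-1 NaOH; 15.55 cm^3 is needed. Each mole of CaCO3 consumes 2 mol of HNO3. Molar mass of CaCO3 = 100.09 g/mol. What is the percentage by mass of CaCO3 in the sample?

84.9%

Total n(HNO3) added = 0.3681 x 0.03845 = 0.01415 mol.
n(NaOH) used = 0.09715 x 0.01555 = 0.001511 mol, which equals the excess n(HNO3).
So n(HNO3) consumed by the sample = 0.01415 - 0.001511 = 0.01264 mol.
n(CaCO3) = 0.01264 / 2 = 0.006321 mol.
mass CaCO3 = 0.006321 x 100.09 = 0.6327 g, so %CaCO3 = 0.6327/0.7454 x 100 = 84.9%.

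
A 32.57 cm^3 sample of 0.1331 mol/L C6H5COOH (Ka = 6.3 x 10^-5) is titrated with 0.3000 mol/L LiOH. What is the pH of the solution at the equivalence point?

n(C6H5COOH) = 0.1331 x 0.03257 = 0.004335 mol; V(LiOH) at equivalence = 0.004335/0.3000 = 0.01445 L.
At equivalence all the acid is converted to C6H5COO-; total volume = 0.03257 + 0.01445 = 0.04702 L, so [C6H5COO-] = 0.004335/0.04702 = 0.09220 M.
Kb = Kw/Ka = 1.0e-14 / 6.3 x 10^-5 = 1.59e-10.
[OH^-] = sqrt(Kb x [C6H5COO-]) = sqrt(1.59e-10 x 0.09220) = 3.83e-6 M.
pOH = 5.42, so pH = 14.00 - 5.42 = 8.58.

8.58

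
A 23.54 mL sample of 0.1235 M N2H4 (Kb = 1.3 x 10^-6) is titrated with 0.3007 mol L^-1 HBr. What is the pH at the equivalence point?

n(N2H4) = 0.1235 x 0.02354 = 0.002907 mol; V(HBr) at equivalence = 0.002907/0.3007 = 0.009668 L.
At equivalence the base is fully converted to N2H5+; total volume = 0.03321 L, so [N2H5+] = 0.002907/0.03321 = 0.08754 M.
Ka(N2H5+) = Kw/Kb = 1.0e-14 / 1.3 x 10^-6 = 7.69e-9.
[H^+] = sqrt(Ka x [N2H5+]) = sqrt(7.69e-9 x 0.08754) = 2.60e-5 M.
pH = -log(2.60e-5) = 4.59.

4.59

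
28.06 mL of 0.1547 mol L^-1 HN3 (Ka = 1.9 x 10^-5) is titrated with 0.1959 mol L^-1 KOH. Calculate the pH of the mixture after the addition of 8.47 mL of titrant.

Initial n(HN3) = 0.1547 x 0.02806 = 0.004341 mol.
n(KOH) added = 0.1959 x 0.008470 = 0.001659 mol, converting that many moles of HN3 to N3-.
Remaining n(HN3) = 0.002682 mol; n(N3-) = 0.001659 mol.
By Henderson-Hasselbalch, pH = pKa + log([A^-]/[HA]) = 4.72 + log(0.001659/0.002682) = 4.72 + (-0.21) = 4.51.

4.51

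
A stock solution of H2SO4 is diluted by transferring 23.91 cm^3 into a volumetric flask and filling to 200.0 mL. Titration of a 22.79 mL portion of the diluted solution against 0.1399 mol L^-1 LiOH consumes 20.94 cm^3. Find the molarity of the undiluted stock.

n(LiOH) = 0.1399 x 0.02094 = 0.002930 mol.
n(H2SO4) in the aliquot = 0.002930 x 1/2 = 0.001465 mol.
[diluted H2SO4] = 0.001465 / 0.02279 = 0.06427 M.
Dilution factor = 200.0/23.91 = 8.365, so [stock] = 0.06427 x 8.365 = 0.538 M.

0.538 M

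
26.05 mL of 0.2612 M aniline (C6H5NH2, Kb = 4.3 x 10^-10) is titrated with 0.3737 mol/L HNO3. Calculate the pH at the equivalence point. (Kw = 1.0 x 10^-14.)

n(C6H5NH2) = 0.2612 x 0.02605 = 0.006804 mol; V(HNO3) at equivalence = 0.006804/0.3737 = 0.01821 L.
At equivalence the base is fully converted to C6H5NH3+; total volume = 0.04426 L, so [C6H5NH3+] = 0.006804/0.04426 = 0.1537 M.
Ka(C6H5NH3+) = Kw/Kb = 1.0e-14 / 4.3 x 10^-10 = 2.33e-5.
[H^+] = sqrt(Ka x [C6H5NH3+]) = sqrt(2.33e-5 x 0.1537) = 0.00189 M.
pH = -log(0.00189) = 2.72.

2.72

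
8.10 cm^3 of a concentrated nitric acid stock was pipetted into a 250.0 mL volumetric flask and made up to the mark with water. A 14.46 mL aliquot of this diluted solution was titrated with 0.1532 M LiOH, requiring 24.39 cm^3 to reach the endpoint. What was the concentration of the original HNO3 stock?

n(LiOH) = 0.1532 x 0.02439 = 0.003737 mol.
n(HNO3) in the aliquot = 0.003737 mol.
[diluted HNO3] = 0.003737 / 0.01446 = 0.2584 M.
Dilution factor = 250.0/8.100 = 30.86, so [stock] = 0.2584 x 30.86 = 7.98 M.

7.98 M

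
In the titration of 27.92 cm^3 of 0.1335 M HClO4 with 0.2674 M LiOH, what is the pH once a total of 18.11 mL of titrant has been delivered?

12.38

n(acid) = 0.1335 x 0.02792 = 0.003727 mol; n(LiOH) added = 0.2674 x 0.01811 = 0.004843 mol.
Base is in excess by 0.004843 - 0.003727 = 0.001115 mol in a total volume of 0.04603 L.
[OH^-] = 0.001115/0.04603 = 0.02423 M, so pOH = 1.62 and pH = 14.00 - 1.62 = 12.38.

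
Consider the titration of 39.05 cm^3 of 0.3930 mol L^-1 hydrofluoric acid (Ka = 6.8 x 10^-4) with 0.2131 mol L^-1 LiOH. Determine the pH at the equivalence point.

n(HF) = 0.3930 x 0.03905 = 0.01535 mol; V(LiOH) at equivalence = 0.01535/0.2131 = 0.07202 L.
At equivalence all the acid is converted to F-; total volume = 0.03905 + 0.07202 = 0.1111 L, so [F-] = 0.01535/0.1111 = 0.1382 M.
Kb = Kw/Ka = 1.0e-14 / 6.8 x 10^-4 = 1.47e-11.
[OH^-] = sqrt(Kb x [F-]) = sqrt(1.47e-11 x 0.1382) = 1.43e-6 M.
pOH = 5.85, so pH = 14.00 - 5.85 = 8.15.

8.15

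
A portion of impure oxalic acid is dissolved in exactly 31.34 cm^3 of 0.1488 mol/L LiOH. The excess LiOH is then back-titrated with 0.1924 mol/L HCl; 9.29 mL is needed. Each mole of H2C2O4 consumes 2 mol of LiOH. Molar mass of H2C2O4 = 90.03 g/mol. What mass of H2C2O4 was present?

0.129 g

Total n(LiOH) added = 0.1488 x 0.03134 = 0.004663 mol.
n(HCl) used = 0.1924 x 0.009290 = 0.001787 mol, which equals the excess n(LiOH).
So n(LiOH) consumed by the sample = 0.004663 - 0.001787 = 0.002876 mol.
n(H2C2O4) = 0.002876 / 2 = 0.001438 mol.
mass = 0.001438 mol x 90.03 g/mol = 0.129 g.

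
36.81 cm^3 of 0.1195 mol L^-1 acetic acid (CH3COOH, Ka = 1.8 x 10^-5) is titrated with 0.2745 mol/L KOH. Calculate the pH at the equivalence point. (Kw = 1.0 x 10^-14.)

n(CH3COOH) = 0.1195 x 0.03681 = 0.004399 mol; V(KOH) at equivalence = 0.004399/0.2745 = 0.01602 L.
At equivalence all the acid is converted to CH3COO-; total volume = 0.03681 + 0.01602 = 0.05283 L, so [CH3COO-] = 0.004399/0.05283 = 0.08326 M.
Kb = Kw/Ka = 1.0e-14 / 1.8 x 10^-5 = 5.56e-10.
[OH^-] = sqrt(Kb x [CH3COO-]) = sqrt(5.56e-10 x 0.08326) = 6.80e-6 M.
pOH = 5.17, so pH = 14.00 - 5.17 = 8.83.

8.83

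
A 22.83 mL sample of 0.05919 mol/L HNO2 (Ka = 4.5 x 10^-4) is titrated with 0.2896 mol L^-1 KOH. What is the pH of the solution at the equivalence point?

8.02

n(HNO2) = 0.05919 x 0.02283 = 0.001351 mol; V(KOH) at equivalence = 0.001351/0.2896 = 0.004666 L.
At equivalence all the acid is converted to NO2-; total volume = 0.02283 + 0.004666 = 0.02750 L, so [NO2-] = 0.001351/0.02750 = 0.04915 M.
Kb = Kw/Ka = 1.0e-14 / 4.5 x 10^-4 = 2.22e-11.
[OH^-] = sqrt(Kb x [NO2-]) = sqrt(2.22e-11 x 0.04915) = 1.05e-6 M.
pOH = 5.98, so pH = 14.00 - 5.98 = 8.02.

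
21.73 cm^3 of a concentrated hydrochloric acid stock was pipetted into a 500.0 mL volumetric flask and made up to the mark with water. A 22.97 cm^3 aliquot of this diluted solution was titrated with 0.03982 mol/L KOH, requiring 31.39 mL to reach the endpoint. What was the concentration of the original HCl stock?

1.25 M

n(KOH) = 0.03982 x 0.03139 = 0.001250 mol.
n(HCl) in the aliquot = 0.001250 mol.
[diluted HCl] = 0.001250 / 0.02297 = 0.05442 M.
Dilution factor = 500.0/21.73 = 23.01, so [stock] = 0.05442 x 23.01 = 1.25 M.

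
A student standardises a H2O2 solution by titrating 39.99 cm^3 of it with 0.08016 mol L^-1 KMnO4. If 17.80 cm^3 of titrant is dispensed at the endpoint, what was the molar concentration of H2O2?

n(KMnO4) = 0.08016 x 0.01780 = 0.001427 mol.
From the balanced equation, 2 mol KMnO4 reacts with 5 mol H2O2, so n(H2O2) = 0.001427 x 5/2 = 0.003567 mol.
[H2O2] = 0.003567 / 0.03999 L = 0.0892 M.

0.0892 M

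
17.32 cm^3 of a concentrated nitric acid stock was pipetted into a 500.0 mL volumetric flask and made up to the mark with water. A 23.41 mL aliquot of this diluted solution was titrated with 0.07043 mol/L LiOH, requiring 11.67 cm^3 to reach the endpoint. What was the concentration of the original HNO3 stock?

n(LiOH) = 0.07043 x 0.01167 = 0.0008219 mol.
n(HNO3) in the aliquot = 0.0008219 mol.
[diluted HNO3] = 0.0008219 / 0.02341 = 0.03511 M.
Dilution factor = 500.0/17.32 = 28.87, so [stock] = 0.03511 x 28.87 = 1.01 M.

1.01 M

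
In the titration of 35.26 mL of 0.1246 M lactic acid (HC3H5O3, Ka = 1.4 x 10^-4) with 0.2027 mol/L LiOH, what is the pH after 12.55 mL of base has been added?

3.99

Initial n(HC3H5O3) = 0.1246 x 0.03526 = 0.004393 mol.
n(LiOH) added = 0.2027 x 0.01255 = 0.002544 mol, converting that many moles of HC3H5O3 to C3H5O3-.
Remaining n(HC3H5O3) = 0.001850 mol; n(C3H5O3-) = 0.002544 mol.
By Henderson-Hasselbalch, pH = pKa + log([A^-]/[HA]) = 3.85 + log(0.002544/0.001850) = 3.85 + (+0.14) = 3.99.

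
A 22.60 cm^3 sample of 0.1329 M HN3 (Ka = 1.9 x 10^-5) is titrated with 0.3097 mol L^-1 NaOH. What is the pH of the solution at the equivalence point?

n(HN3) = 0.1329 x 0.02260 = 0.003004 mol; V(NaOH) at equivalence = 0.003004/0.3097 = 0.009698 L.
At equivalence all the acid is converted to N3-; total volume = 0.02260 + 0.009698 = 0.03230 L, so [N3-] = 0.003004/0.03230 = 0.09299 M.
Kb = Kw/Ka = 1.0e-14 / 1.9 x 10^-5 = 5.26e-10.
[OH^-] = sqrt(Kb x [N3-]) = sqrt(5.26e-10 x 0.09299) = 7.00e-6 M.
pOH = 5.16, so pH = 14.00 - 5.16 = 8.84.

8.84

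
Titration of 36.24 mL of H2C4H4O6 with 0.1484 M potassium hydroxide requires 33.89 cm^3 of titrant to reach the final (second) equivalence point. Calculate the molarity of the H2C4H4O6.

n(KOH) = 0.1484 x 0.03389 = 0.005029 mol.
At the final (second) equivalence point, 2 mol OH^- react per mol H2C4H4O6, so n(H2C4H4O6) = 0.005029 / 2 = 0.002515 mol.
[H2C4H4O6] = 0.002515 / 0.03624 L = 0.0694 M.

0.0694 M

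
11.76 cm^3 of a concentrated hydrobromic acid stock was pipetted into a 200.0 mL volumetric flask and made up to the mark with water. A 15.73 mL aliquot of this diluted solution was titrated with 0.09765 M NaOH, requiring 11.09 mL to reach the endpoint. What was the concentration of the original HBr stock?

n(NaOH) = 0.09765 x 0.01109 = 0.001083 mol.
n(HBr) in the aliquot = 0.001083 mol.
[diluted HBr] = 0.001083 / 0.01573 = 0.06885 M.
Dilution factor = 200.0/11.76 = 17.01, so [stock] = 0.06885 x 17.01 = 1.17 M.

1.17 M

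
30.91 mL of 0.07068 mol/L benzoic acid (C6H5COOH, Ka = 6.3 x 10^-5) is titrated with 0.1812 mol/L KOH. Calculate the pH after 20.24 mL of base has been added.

n(acid) = 0.07068 x 0.03091 = 0.002185 mol; n(KOH) added = 0.1812 x 0.02024 = 0.003667 mol.
Base is in excess by 0.003667 - 0.002185 = 0.001483 mol in a total volume of 0.05115 L.
[OH^-] = 0.001483/0.05115 = 0.02899 M, so pOH = 1.54 and pH = 14.00 - 1.54 = 12.46.

12.46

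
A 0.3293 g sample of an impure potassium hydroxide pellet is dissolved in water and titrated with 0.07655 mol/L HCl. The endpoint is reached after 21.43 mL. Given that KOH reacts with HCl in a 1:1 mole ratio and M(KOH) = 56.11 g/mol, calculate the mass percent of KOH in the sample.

n(HCl) = 0.07655 x 0.02143 = 0.001640 mol.
n(KOH) = 0.001640 / 1 = 0.001640 mol.
mass of KOH = 0.001640 x 56.11 = 0.09205 g.
% purity = 0.09205 / 0.3293 x 100 = 28.0%.

28.0%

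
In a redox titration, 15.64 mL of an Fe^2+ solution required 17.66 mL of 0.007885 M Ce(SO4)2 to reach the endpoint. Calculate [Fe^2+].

n(Ce(SO4)2) = 0.007885 x 0.01766 = 0.0001392 mol.
From the balanced equation, 1 mol Ce(SO4)2 reacts with 1 mol Fe^2+, so n(Fe^2+) = 0.0001392 x 1/1 = 0.0001392 mol.
[Fe^2+] = 0.0001392 / 0.01564 L = 0.00890 M.

0.00890 M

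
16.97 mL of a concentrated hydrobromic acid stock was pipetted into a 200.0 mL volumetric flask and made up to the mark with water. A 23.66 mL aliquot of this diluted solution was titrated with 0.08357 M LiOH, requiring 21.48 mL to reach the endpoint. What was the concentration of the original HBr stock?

n(LiOH) = 0.08357 x 0.02148 = 0.001795 mol.
n(HBr) in the aliquot = 0.001795 mol.
[diluted HBr] = 0.001795 / 0.02366 = 0.07587 M.
Dilution factor = 200.0/16.97 = 11.79, so [stock] = 0.07587 x 11.79 = 0.894 M.

0.894 M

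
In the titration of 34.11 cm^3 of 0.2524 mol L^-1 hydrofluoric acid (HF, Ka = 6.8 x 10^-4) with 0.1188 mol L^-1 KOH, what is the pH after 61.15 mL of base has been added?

Initial n(HF) = 0.2524 x 0.03411 = 0.008609 mol.
n(KOH) added = 0.1188 x 0.06115 = 0.007265 mol, converting that many moles of HF to F-.
Remaining n(HF) = 0.001345 mol; n(F-) = 0.007265 mol.
By Henderson-Hasselbalch, pH = pKa + log([A^-]/[HA]) = 3.17 + log(0.007265/0.001345) = 3.17 + (+0.73) = 3.90.

3.90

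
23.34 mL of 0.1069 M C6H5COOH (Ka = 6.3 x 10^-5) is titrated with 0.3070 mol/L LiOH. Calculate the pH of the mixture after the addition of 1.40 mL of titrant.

3.52

Initial n(C6H5COOH) = 0.1069 x 0.02334 = 0.002495 mol.
n(LiOH) added = 0.3070 x 0.001400 = 0.0004298 mol, converting that many moles of C6H5COOH to C6H5COO-.
Remaining n(C6H5COOH) = 0.002065 mol; n(C6H5COO-) = 0.0004298 mol.
By Henderson-Hasselbalch, pH = pKa + log([A^-]/[HA]) = 4.20 + log(0.0004298/0.002065) = 4.20 + (-0.68) = 3.52.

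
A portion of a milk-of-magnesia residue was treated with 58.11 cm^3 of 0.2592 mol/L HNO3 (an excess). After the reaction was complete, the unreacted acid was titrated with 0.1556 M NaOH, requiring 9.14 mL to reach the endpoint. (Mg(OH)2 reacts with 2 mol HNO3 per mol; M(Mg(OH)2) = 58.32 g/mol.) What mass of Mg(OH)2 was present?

Total n(HNO3) added = 0.2592 x 0.05811 = 0.01506 mol.
n(NaOH) used = 0.1556 x 0.009140 = 0.001422 mol, which equals the excess n(HNO3).
So n(HNO3) consumed by the sample = 0.01506 - 0.001422 = 0.01364 mol.
n(Mg(OH)2) = 0.01364 / 2 = 0.006820 mol.
mass = 0.006820 mol x 58.32 g/mol = 0.398 g.

0.398 g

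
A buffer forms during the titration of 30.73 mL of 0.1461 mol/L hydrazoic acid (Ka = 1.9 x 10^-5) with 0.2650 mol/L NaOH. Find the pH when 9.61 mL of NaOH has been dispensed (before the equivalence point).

Initial n(HN3) = 0.1461 x 0.03073 = 0.004490 mol.
n(NaOH) added = 0.2650 x 0.009610 = 0.002547 mol, converting that many moles of HN3 to N3-.
Remaining n(HN3) = 0.001943 mol; n(N3-) = 0.002547 mol.
By Henderson-Hasselbalch, pH = pKa + log([A^-]/[HA]) = 4.72 + log(0.002547/0.001943) = 4.72 + (+0.12) = 4.84.

4.84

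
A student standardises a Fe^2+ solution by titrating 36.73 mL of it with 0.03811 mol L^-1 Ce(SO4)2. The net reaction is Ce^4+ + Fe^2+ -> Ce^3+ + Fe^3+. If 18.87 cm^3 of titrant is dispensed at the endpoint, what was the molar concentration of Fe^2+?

0.0196 M

n(Ce(SO4)2) = 0.03811 x 0.01887 = 0.0007191 mol.
From the balanced equation, 1 mol Ce(SO4)2 reacts with 1 mol Fe^2+, so n(Fe^2+) = 0.0007191 x 1/1 = 0.0007191 mol.
[Fe^2+] = 0.0007191 / 0.03673 L = 0.0196 M.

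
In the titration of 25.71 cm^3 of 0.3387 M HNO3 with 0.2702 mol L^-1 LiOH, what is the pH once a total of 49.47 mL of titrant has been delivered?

n(acid) = 0.3387 x 0.02571 = 0.008708 mol; n(LiOH) added = 0.2702 x 0.04947 = 0.01337 mol.
Base is in excess by 0.01337 - 0.008708 = 0.004659 mol in a total volume of 0.07518 L.
[OH^-] = 0.004659/0.07518 = 0.06197 M, so pOH = 1.21 and pH = 14.00 - 1.21 = 12.79.

12.79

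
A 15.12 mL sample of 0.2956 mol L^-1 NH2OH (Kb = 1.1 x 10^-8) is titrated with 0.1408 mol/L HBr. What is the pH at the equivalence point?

3.53

n(NH2OH) = 0.2956 x 0.01512 = 0.004469 mol; V(HBr) at equivalence = 0.004469/0.1408 = 0.03174 L.
At equivalence the base is fully converted to NH3OH+; total volume = 0.04686 L, so [NH3OH+] = 0.004469/0.04686 = 0.09537 M.
Ka(NH3OH+) = Kw/Kb = 1.0e-14 / 1.1 x 10^-8 = 9.09e-7.
[H^+] = sqrt(Ka x [NH3OH+]) = sqrt(9.09e-7 x 0.09537) = 0.000294 M.
pH = -log(0.000294) = 3.53.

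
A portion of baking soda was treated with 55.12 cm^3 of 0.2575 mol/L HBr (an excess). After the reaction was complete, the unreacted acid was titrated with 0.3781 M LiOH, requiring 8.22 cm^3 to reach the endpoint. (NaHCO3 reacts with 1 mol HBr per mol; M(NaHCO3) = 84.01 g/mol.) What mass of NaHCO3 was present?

0.931 g

Total n(HBr) added = 0.2575 x 0.05512 = 0.01419 mol.
n(LiOH) used = 0.3781 x 0.008220 = 0.003108 mol, which equals the excess n(HBr).
So n(HBr) consumed by the sample = 0.01419 - 0.003108 = 0.01109 mol.
n(NaHCO3) = 0.01109 / 1 = 0.01109 mol.
mass = 0.01109 mol x 84.01 g/mol = 0.931 g.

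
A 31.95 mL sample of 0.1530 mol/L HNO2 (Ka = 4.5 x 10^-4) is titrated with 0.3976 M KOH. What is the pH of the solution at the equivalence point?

8.20

n(HNO2) = 0.1530 x 0.03195 = 0.004888 mol; V(KOH) at equivalence = 0.004888/0.3976 = 0.01229 L.
At equivalence all the acid is converted to NO2-; total volume = 0.03195 + 0.01229 = 0.04424 L, so [NO2-] = 0.004888/0.04424 = 0.1105 M.
Kb = Kw/Ka = 1.0e-14 / 4.5 x 10^-4 = 2.22e-11.
[OH^-] = sqrt(Kb x [NO2-]) = sqrt(2.22e-11 x 0.1105) = 1.57e-6 M.
pOH = 5.80, so pH = 14.00 - 5.80 = 8.20.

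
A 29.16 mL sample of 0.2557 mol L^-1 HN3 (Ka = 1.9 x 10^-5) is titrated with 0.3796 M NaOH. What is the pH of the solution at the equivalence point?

n(HN3) = 0.2557 x 0.02916 = 0.007456 mol; V(NaOH) at equivalence = 0.007456/0.3796 = 0.01964 L.
At equivalence all the acid is converted to N3-; total volume = 0.02916 + 0.01964 = 0.04880 L, so [N3-] = 0.007456/0.04880 = 0.1528 M.
Kb = Kw/Ka = 1.0e-14 / 1.9 x 10^-5 = 5.26e-10.
[OH^-] = sqrt(Kb x [N3-]) = sqrt(5.26e-10 x 0.1528) = 8.97e-6 M.
pOH = 5.05, so pH = 14.00 - 5.05 = 8.95.

8.95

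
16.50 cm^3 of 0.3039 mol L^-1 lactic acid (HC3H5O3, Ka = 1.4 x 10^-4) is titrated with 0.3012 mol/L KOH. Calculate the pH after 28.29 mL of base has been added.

n(acid) = 0.3039 x 0.01650 = 0.005014 mol; n(KOH) added = 0.3012 x 0.02829 = 0.008521 mol.
Base is in excess by 0.008521 - 0.005014 = 0.003507 mol in a total volume of 0.04479 L.
[OH^-] = 0.003507/0.04479 = 0.07829 M, so pOH = 1.11 and pH = 14.00 - 1.11 = 12.89.

12.89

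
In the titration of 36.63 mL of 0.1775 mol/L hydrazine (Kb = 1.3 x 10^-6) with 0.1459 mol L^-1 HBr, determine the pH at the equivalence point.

n(N2H4) = 0.1775 x 0.03663 = 0.006502 mol; V(HBr) at equivalence = 0.006502/0.1459 = 0.04456 L.
At equivalence the base is fully converted to N2H5+; total volume = 0.08119 L, so [N2H5+] = 0.006502/0.08119 = 0.08008 M.
Ka(N2H5+) = Kw/Kb = 1.0e-14 / 1.3 x 10^-6 = 7.69e-9.
[H^+] = sqrt(Ka x [N2H5+]) = sqrt(7.69e-9 x 0.08008) = 2.48e-5 M.
pH = -log(2.48e-5) = 4.61.

4.61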